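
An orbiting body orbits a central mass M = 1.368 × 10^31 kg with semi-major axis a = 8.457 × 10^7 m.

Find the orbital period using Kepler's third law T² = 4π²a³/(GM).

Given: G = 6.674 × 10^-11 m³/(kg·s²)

GM = G · M = 6.674e-11 · 1.368e+31 = 9.13003e+20 m³/s².
Kepler's third law: T = 2π √(a³ / GM).
Substituting a = 8.457e+07 m and GM = 9.13003e+20 m³/s²:
T = 2π √((8.457e+07)³ / 9.13003e+20) s
T ≈ 161.7 s = 2.695 minutes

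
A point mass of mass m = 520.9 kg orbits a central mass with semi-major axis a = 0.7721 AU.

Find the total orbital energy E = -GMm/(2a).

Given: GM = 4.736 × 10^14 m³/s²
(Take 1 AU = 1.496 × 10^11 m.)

Convert to SI: a = 0.7721 AU = 1.15506e+11 m.
E = −GMm / (2a).
E = −4.736e+14 · 520.9 / (2 · 1.15506e+11) J ≈ -1.068e+06 J = -1.068 MJ.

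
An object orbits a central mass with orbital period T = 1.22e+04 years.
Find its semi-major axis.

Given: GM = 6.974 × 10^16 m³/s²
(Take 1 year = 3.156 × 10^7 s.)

Convert to SI: T = 1.22e+04 years = 3.85032e+11 s.
Invert Kepler's third law: a = (GM · T² / (4π²))^(1/3).
Substituting T = 3.85032e+11 s and GM = 6.974e+16 m³/s²:
a = (6.974e+16 · (3.85032e+11)² / (4π²))^(1/3) m
a ≈ 6.398e+12 m = 6.398 × 10^12 m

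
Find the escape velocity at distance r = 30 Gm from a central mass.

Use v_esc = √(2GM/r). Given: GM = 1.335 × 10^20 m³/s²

Convert to SI: r = 30 Gm = 3e+10 m.
Escape velocity comes from setting total energy to zero: ½v² − GM/r = 0 ⇒ v_esc = √(2GM / r).
v_esc = √(2 · 1.335e+20 / 3e+10) m/s ≈ 9.434e+04 m/s = 94.34 km/s.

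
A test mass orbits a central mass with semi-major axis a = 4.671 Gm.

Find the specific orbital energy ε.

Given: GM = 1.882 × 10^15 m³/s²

Convert to SI: a = 4.671 Gm = 4.671e+09 m.
ε = −GM / (2a).
ε = −1.882e+15 / (2 · 4.671e+09) J/kg ≈ -2.015e+05 J/kg = -201.5 kJ/kg.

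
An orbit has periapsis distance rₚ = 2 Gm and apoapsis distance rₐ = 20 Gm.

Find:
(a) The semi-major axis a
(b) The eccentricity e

Convert to SI: rₚ = 2 Gm = 2e+09 m; rₐ = 20 Gm = 2e+10 m.
(a) a = (rₚ + rₐ) / 2 = (2e+09 + 2e+10) / 2 ≈ 1.1e+10 m = 11 Gm.
(b) e = (rₐ − rₚ) / (rₐ + rₚ) = (2e+10 − 2e+09) / (2e+10 + 2e+09) ≈ 0.8182.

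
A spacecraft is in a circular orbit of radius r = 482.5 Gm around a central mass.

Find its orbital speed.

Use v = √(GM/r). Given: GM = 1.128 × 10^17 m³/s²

Convert to SI: r = 482.5 Gm = 4.825e+11 m.
For a circular orbit, gravity supplies the centripetal force, so v = √(GM / r).
v = √(1.128e+17 / 4.825e+11) m/s ≈ 483.5 m/s = 483.5 m/s.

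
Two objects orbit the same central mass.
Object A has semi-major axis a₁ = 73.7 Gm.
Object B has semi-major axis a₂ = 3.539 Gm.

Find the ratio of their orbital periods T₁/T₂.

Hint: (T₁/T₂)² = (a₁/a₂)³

Convert to SI: a₁ = 73.7 Gm = 7.37e+10 m; a₂ = 3.539 Gm = 3.539e+09 m.
From Kepler's third law, (T₁/T₂)² = (a₁/a₂)³, so T₁/T₂ = (a₁/a₂)^(3/2).
a₁/a₂ = 7.37e+10 / 3.539e+09 = 20.8251.
T₁/T₂ = (20.8251)^(3/2) ≈ 95.03.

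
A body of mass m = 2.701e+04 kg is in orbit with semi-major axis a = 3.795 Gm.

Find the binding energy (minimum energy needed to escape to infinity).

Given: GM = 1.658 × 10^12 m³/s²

Convert to SI: a = 3.795 Gm = 3.795e+09 m.
Total orbital energy is E = −GMm/(2a); binding energy is E_bind = −E = GMm/(2a).
E_bind = 1.658e+12 · 2.701e+04 / (2 · 3.795e+09) J ≈ 5.9e+06 J = 5.9 MJ.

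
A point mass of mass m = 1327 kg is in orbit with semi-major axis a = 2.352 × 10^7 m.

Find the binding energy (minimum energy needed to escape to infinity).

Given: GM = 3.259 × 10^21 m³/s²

Total orbital energy is E = −GMm/(2a); binding energy is E_bind = −E = GMm/(2a).
E_bind = 3.259e+21 · 1327 / (2 · 2.352e+07) J ≈ 9.194e+16 J = 91.94 PJ.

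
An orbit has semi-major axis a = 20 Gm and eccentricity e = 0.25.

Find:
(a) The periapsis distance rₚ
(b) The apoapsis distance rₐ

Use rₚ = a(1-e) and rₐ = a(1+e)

Convert to SI: a = 20 Gm = 2e+10 m.
(a) rₚ = a(1 − e) = 2e+10 · (1 − 0.25) = 2e+10 · 0.75 ≈ 1.5e+10 m = 15 Gm.
(b) rₐ = a(1 + e) = 2e+10 · (1 + 0.25) = 2e+10 · 1.25 ≈ 2.5e+10 m = 25 Gm.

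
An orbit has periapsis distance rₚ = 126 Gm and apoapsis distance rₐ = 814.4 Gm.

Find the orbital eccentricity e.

Convert to SI: rₚ = 126 Gm = 1.26e+11 m; rₐ = 814.4 Gm = 8.144e+11 m.
e = (rₐ − rₚ) / (rₐ + rₚ).
e = (8.144e+11 − 1.26e+11) / (8.144e+11 + 1.26e+11) = 6.884e+11 / 9.404e+11 ≈ 0.732.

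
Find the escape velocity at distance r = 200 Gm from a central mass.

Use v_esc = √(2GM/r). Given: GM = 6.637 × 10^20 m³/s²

Convert to SI: r = 200 Gm = 2e+11 m.
Escape velocity comes from setting total energy to zero: ½v² − GM/r = 0 ⇒ v_esc = √(2GM / r).
v_esc = √(2 · 6.637e+20 / 2e+11) m/s ≈ 8.147e+04 m/s = 81.47 km/s.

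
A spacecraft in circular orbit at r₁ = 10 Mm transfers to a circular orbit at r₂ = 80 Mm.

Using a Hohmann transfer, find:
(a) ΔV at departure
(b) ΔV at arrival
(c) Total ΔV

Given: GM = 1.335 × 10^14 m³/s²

Convert to SI: r₁ = 10 Mm = 1e+07 m; r₂ = 80 Mm = 8e+07 m.
Transfer semi-major axis: a_t = (r₁ + r₂)/2 = (1e+07 + 8e+07)/2 = 4.5e+07 m.
Circular speeds: v₁ = √(GM/r₁) = 3653.77 m/s, v₂ = √(GM/r₂) = 1291.8 m/s.
Transfer speeds (vis-viva v² = GM(2/r − 1/a_t)): v₁ᵗ = 4871.69 m/s, v₂ᵗ = 608.961 m/s.
(a) ΔV₁ = |v₁ᵗ − v₁| ≈ 1218 m/s = 1.218 km/s.
(b) ΔV₂ = |v₂ − v₂ᵗ| ≈ 682.8 m/s = 682.8 m/s.
(c) ΔV_total = ΔV₁ + ΔV₂ ≈ 1901 m/s = 1.901 km/s.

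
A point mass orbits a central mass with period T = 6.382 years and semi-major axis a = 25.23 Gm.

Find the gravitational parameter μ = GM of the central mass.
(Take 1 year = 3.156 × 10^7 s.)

Convert to SI: T = 6.382 years = 2.01416e+08 s; a = 25.23 Gm = 2.523e+10 m.
GM = 4π² · a³ / T².
GM = 4π² · (2.523e+10)³ / (2.01416e+08)² m³/s² ≈ 1.563e+16 m³/s² = 1.563 × 10^16 m³/s².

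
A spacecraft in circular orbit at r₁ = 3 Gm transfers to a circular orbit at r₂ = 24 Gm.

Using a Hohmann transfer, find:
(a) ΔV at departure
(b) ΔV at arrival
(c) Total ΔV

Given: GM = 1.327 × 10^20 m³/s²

Convert to SI: r₁ = 3 Gm = 3e+09 m; r₂ = 24 Gm = 2.4e+10 m.
Transfer semi-major axis: a_t = (r₁ + r₂)/2 = (3e+09 + 2.4e+10)/2 = 1.35e+10 m.
Circular speeds: v₁ = √(GM/r₁) = 210317 m/s, v₂ = √(GM/r₂) = 74358.4 m/s.
Transfer speeds (vis-viva v² = GM(2/r − 1/a_t)): v₁ᵗ = 280423 m/s, v₂ᵗ = 35052.9 m/s.
(a) ΔV₁ = |v₁ᵗ − v₁| ≈ 7.011e+04 m/s = 70.11 km/s.
(b) ΔV₂ = |v₂ − v₂ᵗ| ≈ 3.931e+04 m/s = 39.31 km/s.
(c) ΔV_total = ΔV₁ + ΔV₂ ≈ 1.094e+05 m/s = 109.4 km/s.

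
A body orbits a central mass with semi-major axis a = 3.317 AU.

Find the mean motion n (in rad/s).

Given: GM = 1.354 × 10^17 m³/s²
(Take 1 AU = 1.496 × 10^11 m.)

Convert to SI: a = 3.317 AU = 4.96223e+11 m.
n = √(GM / a³).
n = √(1.354e+17 / (4.96223e+11)³) rad/s ≈ 1.053e-09 rad/s.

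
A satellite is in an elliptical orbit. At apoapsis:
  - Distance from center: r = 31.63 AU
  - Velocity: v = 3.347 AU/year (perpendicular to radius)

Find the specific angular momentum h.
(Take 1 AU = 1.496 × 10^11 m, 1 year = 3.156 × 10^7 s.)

Convert to SI: r = 31.63 AU = 4.73185e+12 m; v = 3.347 AU/year = 15865.4 m/s.
With v perpendicular to r, h = r · v.
h = 4.73185e+12 · 15865.4 m²/s ≈ 7.507e+16 m²/s.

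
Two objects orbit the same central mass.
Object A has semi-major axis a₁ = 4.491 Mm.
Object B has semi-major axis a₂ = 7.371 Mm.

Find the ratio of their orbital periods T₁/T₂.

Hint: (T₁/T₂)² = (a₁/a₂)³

Convert to SI: a₁ = 4.491 Mm = 4.491e+06 m; a₂ = 7.371 Mm = 7.371e+06 m.
From Kepler's third law, (T₁/T₂)² = (a₁/a₂)³, so T₁/T₂ = (a₁/a₂)^(3/2).
a₁/a₂ = 4.491e+06 / 7.371e+06 = 0.60928.
T₁/T₂ = (0.60928)^(3/2) ≈ 0.4756.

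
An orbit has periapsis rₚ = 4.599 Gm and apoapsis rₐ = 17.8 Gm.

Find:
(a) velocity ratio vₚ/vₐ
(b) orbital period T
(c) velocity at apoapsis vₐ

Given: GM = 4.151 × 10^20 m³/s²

Convert to SI: rₚ = 4.599 Gm = 4.599e+09 m; rₐ = 17.8 Gm = 1.78e+10 m.
(a) Conservation of angular momentum (rₚvₚ = rₐvₐ) gives vₚ/vₐ = rₐ/rₚ = 1.78e+10/4.599e+09 ≈ 3.87
(b) With a = (rₚ + rₐ)/2 = 1.11995e+10 m, T = 2π √(a³/GM) = 2π √((1.11995e+10)³/4.151e+20) s ≈ 3.655e+05 s
(c) With a = (rₚ + rₐ)/2 = 1.11995e+10 m, vₐ = √(GM (2/rₐ − 1/a)) = √(4.151e+20 · (2/1.78e+10 − 1/1.11995e+10)) m/s ≈ 9.786e+04 m/s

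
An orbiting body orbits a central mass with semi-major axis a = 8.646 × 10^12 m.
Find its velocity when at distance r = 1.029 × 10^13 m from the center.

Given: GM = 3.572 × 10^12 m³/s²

Vis-viva: v = √(GM · (2/r − 1/a)).
2/r − 1/a = 2/1.029e+13 − 1/8.646e+12 = 7.8703e-14 m⁻¹.
v = √(3.572e+12 · 7.8703e-14) m/s ≈ 0.5302 m/s = 0.5302 m/s.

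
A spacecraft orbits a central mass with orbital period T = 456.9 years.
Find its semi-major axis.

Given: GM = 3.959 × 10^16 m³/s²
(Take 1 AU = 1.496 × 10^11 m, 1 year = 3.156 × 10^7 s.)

Convert to SI: T = 456.9 years = 1.44198e+10 s.
Invert Kepler's third law: a = (GM · T² / (4π²))^(1/3).
Substituting T = 1.44198e+10 s and GM = 3.959e+16 m³/s²:
a = (3.959e+16 · (1.44198e+10)² / (4π²))^(1/3) m
a ≈ 5.93e+11 m = 3.964 AU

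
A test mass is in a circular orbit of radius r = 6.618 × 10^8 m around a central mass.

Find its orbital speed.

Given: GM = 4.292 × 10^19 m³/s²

For a circular orbit, gravity supplies the centripetal force, so v = √(GM / r).
v = √(4.292e+19 / 6.618e+08) m/s ≈ 2.547e+05 m/s = 254.7 km/s.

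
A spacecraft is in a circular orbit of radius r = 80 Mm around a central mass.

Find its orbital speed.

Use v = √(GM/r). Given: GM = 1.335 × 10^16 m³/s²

Convert to SI: r = 80 Mm = 8e+07 m.
For a circular orbit, gravity supplies the centripetal force, so v = √(GM / r).
v = √(1.335e+16 / 8e+07) m/s ≈ 1.292e+04 m/s = 12.92 km/s.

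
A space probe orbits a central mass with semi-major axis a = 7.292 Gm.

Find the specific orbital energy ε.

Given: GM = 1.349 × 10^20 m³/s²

Convert to SI: a = 7.292 Gm = 7.292e+09 m.
ε = −GM / (2a).
ε = −1.349e+20 / (2 · 7.292e+09) J/kg ≈ -9.25e+09 J/kg = -9.25 GJ/kg.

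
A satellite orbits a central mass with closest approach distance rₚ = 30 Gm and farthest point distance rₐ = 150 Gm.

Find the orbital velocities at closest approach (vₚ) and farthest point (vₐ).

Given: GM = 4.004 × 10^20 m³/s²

Convert to SI: rₚ = 30 Gm = 3e+10 m; rₐ = 150 Gm = 1.5e+11 m.
Use the vis-viva equation v² = GM(2/r − 1/a) with a = (rₚ + rₐ)/2 = (3e+10 + 1.5e+11)/2 = 9e+10 m.
vₚ = √(GM · (2/rₚ − 1/a)) = √(4.004e+20 · (2/3e+10 − 1/9e+10)) m/s ≈ 1.491e+05 m/s = 149.1 km/s.
vₐ = √(GM · (2/rₐ − 1/a)) = √(4.004e+20 · (2/1.5e+11 − 1/9e+10)) m/s ≈ 2.983e+04 m/s = 29.83 km/s.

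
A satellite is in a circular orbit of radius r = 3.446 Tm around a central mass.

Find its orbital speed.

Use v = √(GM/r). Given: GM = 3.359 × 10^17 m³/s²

Convert to SI: r = 3.446 Tm = 3.446e+12 m.
For a circular orbit, gravity supplies the centripetal force, so v = √(GM / r).
v = √(3.359e+17 / 3.446e+12) m/s ≈ 312.2 m/s = 312.2 m/s.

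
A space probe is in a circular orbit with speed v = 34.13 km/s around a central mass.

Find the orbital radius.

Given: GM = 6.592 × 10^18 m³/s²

Convert to SI: v = 34.13 km/s = 34130 m/s.
For a circular orbit, v² = GM / r, so r = GM / v².
r = 6.592e+18 / (34130)² m ≈ 5.659e+09 m = 5.659 × 10^9 m.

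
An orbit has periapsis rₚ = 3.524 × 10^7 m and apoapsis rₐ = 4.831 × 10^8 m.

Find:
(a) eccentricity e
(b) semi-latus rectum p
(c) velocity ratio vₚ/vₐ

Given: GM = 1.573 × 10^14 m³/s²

(a) e = (rₐ − rₚ)/(rₐ + rₚ) = (4.831e+08 − 3.524e+07)/(4.831e+08 + 3.524e+07) ≈ 0.864
(b) From a = (rₚ + rₐ)/2 = 2.5917e+08 m and e = (rₐ − rₚ)/(rₐ + rₚ) = 0.864027, p = a(1 − e²) = 2.5917e+08 · (1 − (0.864027)²) ≈ 6.569e+07 m
(c) Conservation of angular momentum (rₚvₚ = rₐvₐ) gives vₚ/vₐ = rₐ/rₚ = 4.831e+08/3.524e+07 ≈ 13.71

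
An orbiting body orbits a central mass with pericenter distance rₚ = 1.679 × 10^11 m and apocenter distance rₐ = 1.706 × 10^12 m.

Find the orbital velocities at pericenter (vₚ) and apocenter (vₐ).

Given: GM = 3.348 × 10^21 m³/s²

Use the vis-viva equation v² = GM(2/r − 1/a) with a = (rₚ + rₐ)/2 = (1.679e+11 + 1.706e+12)/2 = 9.3695e+11 m.
vₚ = √(GM · (2/rₚ − 1/a)) = √(3.348e+21 · (2/1.679e+11 − 1/9.3695e+11)) m/s ≈ 1.905e+05 m/s = 190.5 km/s.
vₐ = √(GM · (2/rₐ − 1/a)) = √(3.348e+21 · (2/1.706e+12 − 1/9.3695e+11)) m/s ≈ 1.875e+04 m/s = 18.75 km/s.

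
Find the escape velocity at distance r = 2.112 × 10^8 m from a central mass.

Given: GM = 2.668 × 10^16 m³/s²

Escape velocity comes from setting total energy to zero: ½v² − GM/r = 0 ⇒ v_esc = √(2GM / r).
v_esc = √(2 · 2.668e+16 / 2.112e+08) m/s ≈ 1.59e+04 m/s = 15.9 km/s.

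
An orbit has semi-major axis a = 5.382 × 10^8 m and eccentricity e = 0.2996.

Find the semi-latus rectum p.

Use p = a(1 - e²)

p = a (1 − e²).
p = 5.382e+08 · (1 − (0.2996)²) = 5.382e+08 · 0.91024 ≈ 4.899e+08 m = 4.899 × 10^8 m.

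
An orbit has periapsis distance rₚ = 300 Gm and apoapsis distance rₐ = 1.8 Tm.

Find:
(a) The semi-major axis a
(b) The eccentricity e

Convert to SI: rₚ = 300 Gm = 3e+11 m; rₐ = 1.8 Tm = 1.8e+12 m.
(a) a = (rₚ + rₐ) / 2 = (3e+11 + 1.8e+12) / 2 ≈ 1.05e+12 m = 1.05 Tm.
(b) e = (rₐ − rₚ) / (rₐ + rₚ) = (1.8e+12 − 3e+11) / (1.8e+12 + 3e+11) ≈ 0.7143.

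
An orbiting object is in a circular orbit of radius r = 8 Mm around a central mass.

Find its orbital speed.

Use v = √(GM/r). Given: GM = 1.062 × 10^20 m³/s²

Convert to SI: r = 8 Mm = 8e+06 m.
For a circular orbit, gravity supplies the centripetal force, so v = √(GM / r).
v = √(1.062e+20 / 8e+06) m/s ≈ 3.643e+06 m/s = 3643 km/s.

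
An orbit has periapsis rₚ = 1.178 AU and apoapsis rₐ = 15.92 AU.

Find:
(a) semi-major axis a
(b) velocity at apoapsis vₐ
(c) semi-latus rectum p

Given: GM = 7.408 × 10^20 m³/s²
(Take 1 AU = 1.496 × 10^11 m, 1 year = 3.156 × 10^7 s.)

Convert to SI: rₚ = 1.178 AU = 1.76229e+11 m; rₐ = 15.92 AU = 2.38163e+12 m.
(a) a = (rₚ + rₐ)/2 = (1.76229e+11 + 2.38163e+12)/2 ≈ 1.279e+12 m
(b) With a = (rₚ + rₐ)/2 = 1.27893e+12 m, vₐ = √(GM (2/rₐ − 1/a)) = √(7.408e+20 · (2/2.38163e+12 − 1/1.27893e+12)) m/s ≈ 6547 m/s
(c) From a = (rₚ + rₐ)/2 = 1.27893e+12 m and e = (rₐ − rₚ)/(rₐ + rₚ) = 0.862206, p = a(1 − e²) = 1.27893e+12 · (1 − (0.862206)²) ≈ 3.282e+11 m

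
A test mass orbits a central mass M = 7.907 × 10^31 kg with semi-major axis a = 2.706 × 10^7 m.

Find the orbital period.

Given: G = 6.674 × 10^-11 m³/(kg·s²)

GM = G · M = 6.674e-11 · 7.907e+31 = 5.27713e+21 m³/s².
Kepler's third law: T = 2π √(a³ / GM).
Substituting a = 2.706e+07 m and GM = 5.27713e+21 m³/s²:
T = 2π √((2.706e+07)³ / 5.27713e+21) s
T ≈ 12.18 s = 12.18 seconds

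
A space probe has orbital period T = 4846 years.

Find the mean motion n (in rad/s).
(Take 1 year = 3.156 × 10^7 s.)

Convert to SI: T = 4846 years = 1.5294e+11 s.
n = 2π / T.
n = 2π / 1.5294e+11 s ≈ 4.108e-11 rad/s.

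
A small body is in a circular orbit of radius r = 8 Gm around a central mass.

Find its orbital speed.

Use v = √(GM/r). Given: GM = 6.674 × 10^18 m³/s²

Convert to SI: r = 8 Gm = 8e+09 m.
For a circular orbit, gravity supplies the centripetal force, so v = √(GM / r).
v = √(6.674e+18 / 8e+09) m/s ≈ 2.888e+04 m/s = 28.88 km/s.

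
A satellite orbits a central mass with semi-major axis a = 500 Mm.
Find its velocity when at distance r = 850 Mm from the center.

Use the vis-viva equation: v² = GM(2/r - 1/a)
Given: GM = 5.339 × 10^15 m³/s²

Convert to SI: a = 500 Mm = 5e+08 m; r = 850 Mm = 8.5e+08 m.
Vis-viva: v = √(GM · (2/r − 1/a)).
2/r − 1/a = 2/8.5e+08 − 1/5e+08 = 3.52941e-10 m⁻¹.
v = √(5.339e+15 · 3.52941e-10) m/s ≈ 1373 m/s = 1.373 km/s.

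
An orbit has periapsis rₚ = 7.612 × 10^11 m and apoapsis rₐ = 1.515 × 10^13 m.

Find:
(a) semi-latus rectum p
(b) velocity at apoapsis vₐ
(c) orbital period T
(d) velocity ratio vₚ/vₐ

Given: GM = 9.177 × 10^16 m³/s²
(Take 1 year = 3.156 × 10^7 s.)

(a) From a = (rₚ + rₐ)/2 = 7.9556e+12 m and e = (rₐ − rₚ)/(rₐ + rₚ) = 0.904319, p = a(1 − e²) = 7.9556e+12 · (1 − (0.904319)²) ≈ 1.45e+12 m
(b) With a = (rₚ + rₐ)/2 = 7.9556e+12 m, vₐ = √(GM (2/rₐ − 1/a)) = √(9.177e+16 · (2/1.515e+13 − 1/7.9556e+12)) m/s ≈ 24.07 m/s
(c) With a = (rₚ + rₐ)/2 = 7.9556e+12 m, T = 2π √(a³/GM) = 2π √((7.9556e+12)³/9.177e+16) s ≈ 4.654e+11 s
(d) Conservation of angular momentum (rₚvₚ = rₐvₐ) gives vₚ/vₐ = rₐ/rₚ = 1.515e+13/7.612e+11 ≈ 19.9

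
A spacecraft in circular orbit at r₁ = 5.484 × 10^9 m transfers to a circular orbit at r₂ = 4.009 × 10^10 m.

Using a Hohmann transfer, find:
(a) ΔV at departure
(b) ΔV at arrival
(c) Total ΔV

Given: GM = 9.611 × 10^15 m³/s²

Transfer semi-major axis: a_t = (r₁ + r₂)/2 = (5.484e+09 + 4.009e+10)/2 = 2.2787e+10 m.
Circular speeds: v₁ = √(GM/r₁) = 1323.84 m/s, v₂ = √(GM/r₂) = 489.628 m/s.
Transfer speeds (vis-viva v² = GM(2/r − 1/a_t)): v₁ᵗ = 1755.94 m/s, v₂ᵗ = 240.199 m/s.
(a) ΔV₁ = |v₁ᵗ − v₁| ≈ 432.1 m/s = 432.1 m/s.
(b) ΔV₂ = |v₂ − v₂ᵗ| ≈ 249.4 m/s = 249.4 m/s.
(c) ΔV_total = ΔV₁ + ΔV₂ ≈ 681.5 m/s = 681.5 m/s.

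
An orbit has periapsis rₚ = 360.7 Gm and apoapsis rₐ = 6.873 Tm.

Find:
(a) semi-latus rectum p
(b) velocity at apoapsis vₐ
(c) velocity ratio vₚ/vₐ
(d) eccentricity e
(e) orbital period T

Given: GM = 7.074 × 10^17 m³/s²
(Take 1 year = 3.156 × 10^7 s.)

Convert to SI: rₚ = 360.7 Gm = 3.607e+11 m; rₐ = 6.873 Tm = 6.873e+12 m.
(a) From a = (rₚ + rₐ)/2 = 3.61685e+12 m and e = (rₐ − rₚ)/(rₐ + rₚ) = 0.900272, p = a(1 − e²) = 3.61685e+12 · (1 − (0.900272)²) ≈ 6.854e+11 m
(b) With a = (rₚ + rₐ)/2 = 3.61685e+12 m, vₐ = √(GM (2/rₐ − 1/a)) = √(7.074e+17 · (2/6.873e+12 − 1/3.61685e+12)) m/s ≈ 101.3 m/s
(c) Conservation of angular momentum (rₚvₚ = rₐvₐ) gives vₚ/vₐ = rₐ/rₚ = 6.873e+12/3.607e+11 ≈ 19.05
(d) e = (rₐ − rₚ)/(rₐ + rₚ) = (6.873e+12 − 3.607e+11)/(6.873e+12 + 3.607e+11) ≈ 0.9003
(e) With a = (rₚ + rₐ)/2 = 3.61685e+12 m, T = 2π √(a³/GM) = 2π √((3.61685e+12)³/7.074e+17) s ≈ 5.139e+10 s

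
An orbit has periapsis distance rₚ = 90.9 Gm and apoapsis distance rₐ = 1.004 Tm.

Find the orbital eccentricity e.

Convert to SI: rₚ = 90.9 Gm = 9.09e+10 m; rₐ = 1.004 Tm = 1.004e+12 m.
e = (rₐ − rₚ) / (rₐ + rₚ).
e = (1.004e+12 − 9.09e+10) / (1.004e+12 + 9.09e+10) = 9.131e+11 / 1.0949e+12 ≈ 0.834.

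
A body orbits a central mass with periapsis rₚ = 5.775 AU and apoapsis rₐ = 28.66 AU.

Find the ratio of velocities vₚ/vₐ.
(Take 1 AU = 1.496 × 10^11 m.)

Convert to SI: rₚ = 5.775 AU = 8.6394e+11 m; rₐ = 28.66 AU = 4.28754e+12 m.
Conservation of angular momentum gives rₚvₚ = rₐvₐ, so vₚ/vₐ = rₐ/rₚ.
vₚ/vₐ = 4.28754e+12 / 8.6394e+11 ≈ 4.963.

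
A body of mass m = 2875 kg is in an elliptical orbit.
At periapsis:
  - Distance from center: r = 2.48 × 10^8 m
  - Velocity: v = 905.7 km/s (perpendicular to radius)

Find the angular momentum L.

Convert to SI: v = 905.7 km/s = 905700 m/s.
Since v is perpendicular to r, L = m · v · r.
L = 2875 · 905700 · 2.48e+08 kg·m²/s ≈ 6.458e+17 kg·m²/s.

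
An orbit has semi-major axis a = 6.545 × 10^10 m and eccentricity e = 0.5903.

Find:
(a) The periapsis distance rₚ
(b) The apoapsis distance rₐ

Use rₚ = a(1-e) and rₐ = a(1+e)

(a) rₚ = a(1 − e) = 6.545e+10 · (1 − 0.5903) = 6.545e+10 · 0.4097 ≈ 2.681e+10 m = 2.681 × 10^10 m.
(b) rₐ = a(1 + e) = 6.545e+10 · (1 + 0.5903) = 6.545e+10 · 1.5903 ≈ 1.041e+11 m = 1.041 × 10^11 m.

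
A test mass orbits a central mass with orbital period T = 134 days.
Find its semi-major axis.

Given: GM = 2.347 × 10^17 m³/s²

Convert to SI: T = 134 days = 1.15776e+07 s.
Invert Kepler's third law: a = (GM · T² / (4π²))^(1/3).
Substituting T = 1.15776e+07 s and GM = 2.347e+17 m³/s²:
a = (2.347e+17 · (1.15776e+07)² / (4π²))^(1/3) m
a ≈ 9.271e+09 m = 9.271 Gm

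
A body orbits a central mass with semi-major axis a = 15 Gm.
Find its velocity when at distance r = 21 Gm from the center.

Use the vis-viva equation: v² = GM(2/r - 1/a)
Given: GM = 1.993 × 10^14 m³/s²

Convert to SI: a = 15 Gm = 1.5e+10 m; r = 21 Gm = 2.1e+10 m.
Vis-viva: v = √(GM · (2/r − 1/a)).
2/r − 1/a = 2/2.1e+10 − 1/1.5e+10 = 2.85714e-11 m⁻¹.
v = √(1.993e+14 · 2.85714e-11) m/s ≈ 75.46 m/s = 75.46 m/s.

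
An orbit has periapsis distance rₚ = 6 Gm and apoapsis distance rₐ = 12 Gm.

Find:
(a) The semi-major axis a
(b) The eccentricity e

Convert to SI: rₚ = 6 Gm = 6e+09 m; rₐ = 12 Gm = 1.2e+10 m.
(a) a = (rₚ + rₐ) / 2 = (6e+09 + 1.2e+10) / 2 ≈ 9e+09 m = 9 Gm.
(b) e = (rₐ − rₚ) / (rₐ + rₚ) = (1.2e+10 − 6e+09) / (1.2e+10 + 6e+09) ≈ 0.3333.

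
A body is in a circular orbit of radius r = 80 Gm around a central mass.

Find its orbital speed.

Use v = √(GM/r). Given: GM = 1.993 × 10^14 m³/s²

Convert to SI: r = 80 Gm = 8e+10 m.
For a circular orbit, gravity supplies the centripetal force, so v = √(GM / r).
v = √(1.993e+14 / 8e+10) m/s ≈ 49.91 m/s = 49.91 m/s.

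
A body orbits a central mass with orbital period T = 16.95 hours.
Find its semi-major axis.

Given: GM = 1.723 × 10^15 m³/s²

Convert to SI: T = 16.95 hours = 61020 s.
Invert Kepler's third law: a = (GM · T² / (4π²))^(1/3).
Substituting T = 61020 s and GM = 1.723e+15 m³/s²:
a = (1.723e+15 · (61020)² / (4π²))^(1/3) m
a ≈ 5.457e+07 m = 5.457 × 10^7 m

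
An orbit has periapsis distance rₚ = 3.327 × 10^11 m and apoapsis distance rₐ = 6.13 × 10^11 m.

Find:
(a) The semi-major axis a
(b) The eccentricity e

(a) a = (rₚ + rₐ) / 2 = (3.327e+11 + 6.13e+11) / 2 ≈ 4.728e+11 m = 4.729 × 10^11 m.
(b) e = (rₐ − rₚ) / (rₐ + rₚ) = (6.13e+11 − 3.327e+11) / (6.13e+11 + 3.327e+11) ≈ 0.2964.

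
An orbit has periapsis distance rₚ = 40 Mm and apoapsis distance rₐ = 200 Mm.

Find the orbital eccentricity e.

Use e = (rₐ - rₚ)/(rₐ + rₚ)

Convert to SI: rₚ = 40 Mm = 4e+07 m; rₐ = 200 Mm = 2e+08 m.
e = (rₐ − rₚ) / (rₐ + rₚ).
e = (2e+08 − 4e+07) / (2e+08 + 4e+07) = 1.6e+08 / 2.4e+08 ≈ 0.6667.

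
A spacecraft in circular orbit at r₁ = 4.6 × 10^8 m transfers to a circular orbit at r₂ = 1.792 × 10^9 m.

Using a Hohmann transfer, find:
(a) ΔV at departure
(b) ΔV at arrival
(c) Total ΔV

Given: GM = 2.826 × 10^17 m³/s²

Transfer semi-major axis: a_t = (r₁ + r₂)/2 = (4.6e+08 + 1.792e+09)/2 = 1.126e+09 m.
Circular speeds: v₁ = √(GM/r₁) = 24786 m/s, v₂ = √(GM/r₂) = 12557.9 m/s.
Transfer speeds (vis-viva v² = GM(2/r − 1/a_t)): v₁ᵗ = 31268.5 m/s, v₂ᵗ = 8026.51 m/s.
(a) ΔV₁ = |v₁ᵗ − v₁| ≈ 6482 m/s = 6.482 km/s.
(b) ΔV₂ = |v₂ − v₂ᵗ| ≈ 4531 m/s = 4.531 km/s.
(c) ΔV_total = ΔV₁ + ΔV₂ ≈ 1.101e+04 m/s = 11.01 km/s.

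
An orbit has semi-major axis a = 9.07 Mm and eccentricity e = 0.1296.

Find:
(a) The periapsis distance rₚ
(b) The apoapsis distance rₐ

Convert to SI: a = 9.07 Mm = 9.07e+06 m.
(a) rₚ = a(1 − e) = 9.07e+06 · (1 − 0.1296) = 9.07e+06 · 0.8704 ≈ 7.895e+06 m = 7.895 Mm.
(b) rₐ = a(1 + e) = 9.07e+06 · (1 + 0.1296) = 9.07e+06 · 1.1296 ≈ 1.025e+07 m = 10.25 Mm.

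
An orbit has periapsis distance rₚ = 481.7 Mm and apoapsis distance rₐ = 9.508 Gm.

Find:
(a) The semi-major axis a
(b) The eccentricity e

Convert to SI: rₚ = 481.7 Mm = 4.817e+08 m; rₐ = 9.508 Gm = 9.508e+09 m.
(a) a = (rₚ + rₐ) / 2 = (4.817e+08 + 9.508e+09) / 2 ≈ 4.995e+09 m = 4.995 Gm.
(b) e = (rₐ − rₚ) / (rₐ + rₚ) = (9.508e+09 − 4.817e+08) / (9.508e+09 + 4.817e+08) ≈ 0.9036.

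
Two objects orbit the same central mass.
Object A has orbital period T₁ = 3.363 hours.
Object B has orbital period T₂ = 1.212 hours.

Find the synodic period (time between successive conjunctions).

Convert to SI: T₁ = 3.363 hours = 12106.8 s; T₂ = 1.212 hours = 4363.2 s.
T_syn = |T₁ · T₂ / (T₁ − T₂)|.
T_syn = |12106.8 · 4363.2 / (12106.8 − 4363.2)| s ≈ 6822 s = 1.895 hours.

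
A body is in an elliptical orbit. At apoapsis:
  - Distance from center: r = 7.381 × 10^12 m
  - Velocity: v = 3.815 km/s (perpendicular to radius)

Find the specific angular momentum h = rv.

Convert to SI: v = 3.815 km/s = 3815 m/s.
With v perpendicular to r, h = r · v.
h = 7.381e+12 · 3815 m²/s ≈ 2.816e+16 m²/s.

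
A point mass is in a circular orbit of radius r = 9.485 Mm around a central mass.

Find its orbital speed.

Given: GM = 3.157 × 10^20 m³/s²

Convert to SI: r = 9.485 Mm = 9.485e+06 m.
For a circular orbit, gravity supplies the centripetal force, so v = √(GM / r).
v = √(3.157e+20 / 9.485e+06) m/s ≈ 5.769e+06 m/s = 5769 km/s.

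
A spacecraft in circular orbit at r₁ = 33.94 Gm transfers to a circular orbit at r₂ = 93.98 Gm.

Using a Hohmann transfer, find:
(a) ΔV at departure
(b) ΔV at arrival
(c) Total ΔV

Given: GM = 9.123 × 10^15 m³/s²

Convert to SI: r₁ = 33.94 Gm = 3.394e+10 m; r₂ = 93.98 Gm = 9.398e+10 m.
Transfer semi-major axis: a_t = (r₁ + r₂)/2 = (3.394e+10 + 9.398e+10)/2 = 6.396e+10 m.
Circular speeds: v₁ = √(GM/r₁) = 518.457 m/s, v₂ = √(GM/r₂) = 311.567 m/s.
Transfer speeds (vis-viva v² = GM(2/r − 1/a_t)): v₁ᵗ = 628.458 m/s, v₂ᵗ = 226.962 m/s.
(a) ΔV₁ = |v₁ᵗ − v₁| ≈ 110 m/s = 110 m/s.
(b) ΔV₂ = |v₂ − v₂ᵗ| ≈ 84.6 m/s = 84.6 m/s.
(c) ΔV_total = ΔV₁ + ΔV₂ ≈ 194.6 m/s = 194.6 m/s.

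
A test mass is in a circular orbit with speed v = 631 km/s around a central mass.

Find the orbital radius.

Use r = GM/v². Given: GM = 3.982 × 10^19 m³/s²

Convert to SI: v = 631 km/s = 631000 m/s.
For a circular orbit, v² = GM / r, so r = GM / v².
r = 3.982e+19 / (631000)² m ≈ 1e+08 m = 100 Mm.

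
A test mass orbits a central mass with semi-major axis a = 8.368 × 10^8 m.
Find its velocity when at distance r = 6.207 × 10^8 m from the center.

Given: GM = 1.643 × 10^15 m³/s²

Vis-viva: v = √(GM · (2/r − 1/a)).
2/r − 1/a = 2/6.207e+08 − 1/8.368e+08 = 2.02714e-09 m⁻¹.
v = √(1.643e+15 · 2.02714e-09) m/s ≈ 1825 m/s = 1.825 km/s.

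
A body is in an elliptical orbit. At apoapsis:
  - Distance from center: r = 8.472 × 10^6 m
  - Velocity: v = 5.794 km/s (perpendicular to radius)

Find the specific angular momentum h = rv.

Convert to SI: v = 5.794 km/s = 5794 m/s.
With v perpendicular to r, h = r · v.
h = 8.472e+06 · 5794 m²/s ≈ 4.909e+10 m²/s.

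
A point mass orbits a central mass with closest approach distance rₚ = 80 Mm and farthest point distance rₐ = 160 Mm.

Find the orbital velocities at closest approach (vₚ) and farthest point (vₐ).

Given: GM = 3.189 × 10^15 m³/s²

Convert to SI: rₚ = 80 Mm = 8e+07 m; rₐ = 160 Mm = 1.6e+08 m.
Use the vis-viva equation v² = GM(2/r − 1/a) with a = (rₚ + rₐ)/2 = (8e+07 + 1.6e+08)/2 = 1.2e+08 m.
vₚ = √(GM · (2/rₚ − 1/a)) = √(3.189e+15 · (2/8e+07 − 1/1.2e+08)) m/s ≈ 7290 m/s = 7.29 km/s.
vₐ = √(GM · (2/rₐ − 1/a)) = √(3.189e+15 · (2/1.6e+08 − 1/1.2e+08)) m/s ≈ 3645 m/s = 3.645 km/s.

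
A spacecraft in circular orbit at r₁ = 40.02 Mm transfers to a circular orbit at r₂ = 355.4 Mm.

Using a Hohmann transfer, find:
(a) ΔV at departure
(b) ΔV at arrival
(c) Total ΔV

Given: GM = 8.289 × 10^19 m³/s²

Convert to SI: r₁ = 40.02 Mm = 4.002e+07 m; r₂ = 355.4 Mm = 3.554e+08 m.
Transfer semi-major axis: a_t = (r₁ + r₂)/2 = (4.002e+07 + 3.554e+08)/2 = 1.9771e+08 m.
Circular speeds: v₁ = √(GM/r₁) = 1.43917e+06 m/s, v₂ = √(GM/r₂) = 482939 m/s.
Transfer speeds (vis-viva v² = GM(2/r − 1/a_t)): v₁ᵗ = 1.92955e+06 m/s, v₂ᵗ = 217278 m/s.
(a) ΔV₁ = |v₁ᵗ − v₁| ≈ 4.904e+05 m/s = 490.4 km/s.
(b) ΔV₂ = |v₂ − v₂ᵗ| ≈ 2.657e+05 m/s = 265.7 km/s.
(c) ΔV_total = ΔV₁ + ΔV₂ ≈ 7.56e+05 m/s = 756 km/s.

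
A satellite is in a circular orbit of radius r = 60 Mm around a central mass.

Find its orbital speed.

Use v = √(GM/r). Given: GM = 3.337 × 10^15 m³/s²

Convert to SI: r = 60 Mm = 6e+07 m.
For a circular orbit, gravity supplies the centripetal force, so v = √(GM / r).
v = √(3.337e+15 / 6e+07) m/s ≈ 7458 m/s = 7.458 km/s.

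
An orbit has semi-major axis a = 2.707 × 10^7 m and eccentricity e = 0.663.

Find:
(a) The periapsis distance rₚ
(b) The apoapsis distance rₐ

(a) rₚ = a(1 − e) = 2.707e+07 · (1 − 0.663) = 2.707e+07 · 0.337 ≈ 9.123e+06 m = 9.123 × 10^6 m.
(b) rₐ = a(1 + e) = 2.707e+07 · (1 + 0.663) = 2.707e+07 · 1.663 ≈ 4.502e+07 m = 4.502 × 10^7 m.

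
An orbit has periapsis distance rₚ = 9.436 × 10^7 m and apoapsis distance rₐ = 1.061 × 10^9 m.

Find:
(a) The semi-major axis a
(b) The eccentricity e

(a) a = (rₚ + rₐ) / 2 = (9.436e+07 + 1.061e+09) / 2 ≈ 5.777e+08 m = 5.777 × 10^8 m.
(b) e = (rₐ − rₚ) / (rₐ + rₚ) = (1.061e+09 − 9.436e+07) / (1.061e+09 + 9.436e+07) ≈ 0.8367.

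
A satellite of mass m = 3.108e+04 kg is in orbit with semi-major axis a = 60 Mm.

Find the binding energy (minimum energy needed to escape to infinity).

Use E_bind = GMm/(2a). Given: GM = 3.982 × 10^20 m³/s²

Convert to SI: a = 60 Mm = 6e+07 m.
Total orbital energy is E = −GMm/(2a); binding energy is E_bind = −E = GMm/(2a).
E_bind = 3.982e+20 · 3.108e+04 / (2 · 6e+07) J ≈ 1.031e+17 J = 103.1 PJ.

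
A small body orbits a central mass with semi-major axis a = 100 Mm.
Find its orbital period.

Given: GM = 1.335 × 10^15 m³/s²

Convert to SI: a = 100 Mm = 1e+08 m.
Kepler's third law: T = 2π √(a³ / GM).
Substituting a = 1e+08 m and GM = 1.335e+15 m³/s²:
T = 2π √((1e+08)³ / 1.335e+15) s
T ≈ 1.72e+05 s = 1.99 days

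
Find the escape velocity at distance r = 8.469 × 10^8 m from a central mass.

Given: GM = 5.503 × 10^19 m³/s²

Escape velocity comes from setting total energy to zero: ½v² − GM/r = 0 ⇒ v_esc = √(2GM / r).
v_esc = √(2 · 5.503e+19 / 8.469e+08) m/s ≈ 3.605e+05 m/s = 360.5 km/s.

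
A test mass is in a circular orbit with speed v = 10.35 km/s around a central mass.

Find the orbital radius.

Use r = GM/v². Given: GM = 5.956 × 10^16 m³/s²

Convert to SI: v = 10.35 km/s = 10350 m/s.
For a circular orbit, v² = GM / r, so r = GM / v².
r = 5.956e+16 / (10350)² m ≈ 5.56e+08 m = 556 Mm.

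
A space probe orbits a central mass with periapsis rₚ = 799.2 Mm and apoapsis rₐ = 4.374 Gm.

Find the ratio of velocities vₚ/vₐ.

Convert to SI: rₚ = 799.2 Mm = 7.992e+08 m; rₐ = 4.374 Gm = 4.374e+09 m.
Conservation of angular momentum gives rₚvₚ = rₐvₐ, so vₚ/vₐ = rₐ/rₚ.
vₚ/vₐ = 4.374e+09 / 7.992e+08 ≈ 5.473.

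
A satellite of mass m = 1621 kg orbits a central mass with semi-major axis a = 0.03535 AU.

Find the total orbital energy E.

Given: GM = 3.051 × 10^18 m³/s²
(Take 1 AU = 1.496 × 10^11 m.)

Convert to SI: a = 0.03535 AU = 5.28836e+09 m.
E = −GMm / (2a).
E = −3.051e+18 · 1621 / (2 · 5.28836e+09) J ≈ -4.676e+11 J = -467.6 GJ.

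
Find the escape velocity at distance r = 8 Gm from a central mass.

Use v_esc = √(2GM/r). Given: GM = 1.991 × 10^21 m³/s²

Convert to SI: r = 8 Gm = 8e+09 m.
Escape velocity comes from setting total energy to zero: ½v² − GM/r = 0 ⇒ v_esc = √(2GM / r).
v_esc = √(2 · 1.991e+21 / 8e+09) m/s ≈ 7.055e+05 m/s = 705.5 km/s.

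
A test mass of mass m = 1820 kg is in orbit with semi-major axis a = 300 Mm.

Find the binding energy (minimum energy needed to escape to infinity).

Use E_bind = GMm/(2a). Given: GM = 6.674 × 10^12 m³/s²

Convert to SI: a = 300 Mm = 3e+08 m.
Total orbital energy is E = −GMm/(2a); binding energy is E_bind = −E = GMm/(2a).
E_bind = 6.674e+12 · 1820 / (2 · 3e+08) J ≈ 2.024e+07 J = 20.24 MJ.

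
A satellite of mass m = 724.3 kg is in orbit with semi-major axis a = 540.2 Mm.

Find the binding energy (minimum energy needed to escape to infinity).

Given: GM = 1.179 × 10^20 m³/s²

Convert to SI: a = 540.2 Mm = 5.402e+08 m.
Total orbital energy is E = −GMm/(2a); binding energy is E_bind = −E = GMm/(2a).
E_bind = 1.179e+20 · 724.3 / (2 · 5.402e+08) J ≈ 7.904e+13 J = 79.04 TJ.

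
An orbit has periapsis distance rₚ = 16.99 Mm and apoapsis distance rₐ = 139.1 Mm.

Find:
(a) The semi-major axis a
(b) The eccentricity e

Convert to SI: rₚ = 16.99 Mm = 1.699e+07 m; rₐ = 139.1 Mm = 1.391e+08 m.
(a) a = (rₚ + rₐ) / 2 = (1.699e+07 + 1.391e+08) / 2 ≈ 7.804e+07 m = 78.05 Mm.
(b) e = (rₐ − rₚ) / (rₐ + rₚ) = (1.391e+08 − 1.699e+07) / (1.391e+08 + 1.699e+07) ≈ 0.7823.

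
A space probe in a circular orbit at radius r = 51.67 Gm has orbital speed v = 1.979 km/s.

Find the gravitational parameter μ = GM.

Convert to SI: r = 51.67 Gm = 5.167e+10 m; v = 1.979 km/s = 1979 m/s.
For a circular orbit v² = GM/r, so GM = v² · r.
GM = (1979)² · 5.167e+10 m³/s² ≈ 2.024e+17 m³/s² = 2.024 × 10^17 m³/s².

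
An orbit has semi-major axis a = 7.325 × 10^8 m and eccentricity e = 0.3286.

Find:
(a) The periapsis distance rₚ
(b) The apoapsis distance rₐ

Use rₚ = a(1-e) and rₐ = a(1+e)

(a) rₚ = a(1 − e) = 7.325e+08 · (1 − 0.3286) = 7.325e+08 · 0.6714 ≈ 4.918e+08 m = 4.918 × 10^8 m.
(b) rₐ = a(1 + e) = 7.325e+08 · (1 + 0.3286) = 7.325e+08 · 1.3286 ≈ 9.732e+08 m = 9.732 × 10^8 m.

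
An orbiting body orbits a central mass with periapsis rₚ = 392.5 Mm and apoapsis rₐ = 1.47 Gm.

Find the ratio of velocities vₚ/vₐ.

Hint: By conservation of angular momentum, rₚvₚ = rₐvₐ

Convert to SI: rₚ = 392.5 Mm = 3.925e+08 m; rₐ = 1.47 Gm = 1.47e+09 m.
Conservation of angular momentum gives rₚvₚ = rₐvₐ, so vₚ/vₐ = rₐ/rₚ.
vₚ/vₐ = 1.47e+09 / 3.925e+08 ≈ 3.745.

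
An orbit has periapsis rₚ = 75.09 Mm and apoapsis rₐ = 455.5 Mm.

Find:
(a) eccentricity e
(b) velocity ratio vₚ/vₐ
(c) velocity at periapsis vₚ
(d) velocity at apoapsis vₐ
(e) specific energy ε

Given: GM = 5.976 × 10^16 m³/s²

Convert to SI: rₚ = 75.09 Mm = 7.509e+07 m; rₐ = 455.5 Mm = 4.555e+08 m.
(a) e = (rₐ − rₚ)/(rₐ + rₚ) = (4.555e+08 − 7.509e+07)/(4.555e+08 + 7.509e+07) ≈ 0.717
(b) Conservation of angular momentum (rₚvₚ = rₐvₐ) gives vₚ/vₐ = rₐ/rₚ = 4.555e+08/7.509e+07 ≈ 6.066
(c) With a = (rₚ + rₐ)/2 = 2.65295e+08 m, vₚ = √(GM (2/rₚ − 1/a)) = √(5.976e+16 · (2/7.509e+07 − 1/2.65295e+08)) m/s ≈ 3.697e+04 m/s
(d) With a = (rₚ + rₐ)/2 = 2.65295e+08 m, vₐ = √(GM (2/rₐ − 1/a)) = √(5.976e+16 · (2/4.555e+08 − 1/2.65295e+08)) m/s ≈ 6094 m/s
(e) With a = (rₚ + rₐ)/2 = 2.65295e+08 m, ε = −GM/(2a) = −5.976e+16/(2 · 2.65295e+08) J/kg ≈ -1.126e+08 J/kg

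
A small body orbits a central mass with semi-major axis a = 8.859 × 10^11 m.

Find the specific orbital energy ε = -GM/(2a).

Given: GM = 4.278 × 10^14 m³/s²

ε = −GM / (2a).
ε = −4.278e+14 / (2 · 8.859e+11) J/kg ≈ -241.4 J/kg = -241.4 J/kg.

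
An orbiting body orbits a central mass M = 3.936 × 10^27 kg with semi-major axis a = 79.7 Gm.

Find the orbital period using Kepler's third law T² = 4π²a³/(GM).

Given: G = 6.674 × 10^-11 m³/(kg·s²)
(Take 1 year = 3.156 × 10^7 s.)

Convert to SI: a = 79.7 Gm = 7.97e+10 m.
GM = G · M = 6.674e-11 · 3.936e+27 = 2.62689e+17 m³/s².
Kepler's third law: T = 2π √(a³ / GM).
Substituting a = 7.97e+10 m and GM = 2.62689e+17 m³/s²:
T = 2π √((7.97e+10)³ / 2.62689e+17) s
T ≈ 2.758e+08 s = 8.74 years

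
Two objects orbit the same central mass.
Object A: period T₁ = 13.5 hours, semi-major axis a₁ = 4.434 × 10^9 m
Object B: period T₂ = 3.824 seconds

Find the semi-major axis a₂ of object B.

Convert to SI: T₁ = 13.5 hours = 48600 s.
Kepler's third law: (T₁/T₂)² = (a₁/a₂)³ ⇒ a₂ = a₁ · (T₂/T₁)^(2/3).
T₂/T₁ = 3.824 / 48600 = 7.86831e-05.
a₂ = 4.434e+09 · (7.86831e-05)^(2/3) m ≈ 8.142e+06 m = 8.142 × 10^6 m.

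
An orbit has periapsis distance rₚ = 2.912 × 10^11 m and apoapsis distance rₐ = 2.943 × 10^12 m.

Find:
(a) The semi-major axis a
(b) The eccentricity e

(a) a = (rₚ + rₐ) / 2 = (2.912e+11 + 2.943e+12) / 2 ≈ 1.617e+12 m = 1.617 × 10^12 m.
(b) e = (rₐ − rₚ) / (rₐ + rₚ) = (2.943e+12 − 2.912e+11) / (2.943e+12 + 2.912e+11) ≈ 0.8199.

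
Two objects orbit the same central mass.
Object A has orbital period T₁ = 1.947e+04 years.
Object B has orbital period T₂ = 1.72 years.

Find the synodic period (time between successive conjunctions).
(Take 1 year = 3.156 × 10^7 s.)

Convert to SI: T₁ = 1.947e+04 years = 6.14473e+11 s; T₂ = 1.72 years = 5.42832e+07 s.
T_syn = |T₁ · T₂ / (T₁ − T₂)|.
T_syn = |6.14473e+11 · 5.42832e+07 / (6.14473e+11 − 5.42832e+07)| s ≈ 5.429e+07 s = 1.72 years.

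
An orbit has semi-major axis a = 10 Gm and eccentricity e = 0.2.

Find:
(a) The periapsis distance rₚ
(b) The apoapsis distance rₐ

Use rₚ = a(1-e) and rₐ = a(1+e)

Convert to SI: a = 10 Gm = 1e+10 m.
(a) rₚ = a(1 − e) = 1e+10 · (1 − 0.2) = 1e+10 · 0.8 ≈ 8e+09 m = 8 Gm.
(b) rₐ = a(1 + e) = 1e+10 · (1 + 0.2) = 1e+10 · 1.2 ≈ 1.2e+10 m = 12 Gm.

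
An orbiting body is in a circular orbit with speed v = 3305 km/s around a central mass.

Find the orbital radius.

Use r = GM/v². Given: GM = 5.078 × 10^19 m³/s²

Convert to SI: v = 3305 km/s = 3.305e+06 m/s.
For a circular orbit, v² = GM / r, so r = GM / v².
r = 5.078e+19 / (3.305e+06)² m ≈ 4.649e+06 m = 4.649 × 10^6 m.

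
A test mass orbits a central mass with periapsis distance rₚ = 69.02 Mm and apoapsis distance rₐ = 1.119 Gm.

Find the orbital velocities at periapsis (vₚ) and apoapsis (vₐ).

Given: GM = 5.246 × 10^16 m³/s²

Convert to SI: rₚ = 69.02 Mm = 6.902e+07 m; rₐ = 1.119 Gm = 1.119e+09 m.
Use the vis-viva equation v² = GM(2/r − 1/a) with a = (rₚ + rₐ)/2 = (6.902e+07 + 1.119e+09)/2 = 5.9401e+08 m.
vₚ = √(GM · (2/rₚ − 1/a)) = √(5.246e+16 · (2/6.902e+07 − 1/5.9401e+08)) m/s ≈ 3.784e+04 m/s = 37.84 km/s.
vₐ = √(GM · (2/rₐ − 1/a)) = √(5.246e+16 · (2/1.119e+09 − 1/5.9401e+08)) m/s ≈ 2334 m/s = 2.334 km/s.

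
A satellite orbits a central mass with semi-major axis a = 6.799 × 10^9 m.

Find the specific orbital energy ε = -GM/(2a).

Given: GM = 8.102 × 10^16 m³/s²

ε = −GM / (2a).
ε = −8.102e+16 / (2 · 6.799e+09) J/kg ≈ -5.958e+06 J/kg = -5.958 MJ/kg.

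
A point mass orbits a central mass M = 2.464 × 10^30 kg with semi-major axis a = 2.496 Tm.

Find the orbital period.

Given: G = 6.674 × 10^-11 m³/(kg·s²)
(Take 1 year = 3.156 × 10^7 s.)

Convert to SI: a = 2.496 Tm = 2.496e+12 m.
GM = G · M = 6.674e-11 · 2.464e+30 = 1.64447e+20 m³/s².
Kepler's third law: T = 2π √(a³ / GM).
Substituting a = 2.496e+12 m and GM = 1.64447e+20 m³/s²:
T = 2π √((2.496e+12)³ / 1.64447e+20) s
T ≈ 1.932e+09 s = 61.22 years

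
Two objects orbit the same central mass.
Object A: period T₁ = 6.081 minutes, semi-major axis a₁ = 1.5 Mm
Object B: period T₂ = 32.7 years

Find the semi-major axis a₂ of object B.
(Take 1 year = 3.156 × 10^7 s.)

Convert to SI: T₁ = 6.081 minutes = 364.86 s; a₁ = 1.5 Mm = 1.5e+06 m; T₂ = 32.7 years = 1.03201e+09 s.
Kepler's third law: (T₁/T₂)² = (a₁/a₂)³ ⇒ a₂ = a₁ · (T₂/T₁)^(2/3).
T₂/T₁ = 1.03201e+09 / 364.86 = 2.82852e+06.
a₂ = 1.5e+06 · (2.82852e+06)^(2/3) m ≈ 3e+10 m = 30 Gm.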